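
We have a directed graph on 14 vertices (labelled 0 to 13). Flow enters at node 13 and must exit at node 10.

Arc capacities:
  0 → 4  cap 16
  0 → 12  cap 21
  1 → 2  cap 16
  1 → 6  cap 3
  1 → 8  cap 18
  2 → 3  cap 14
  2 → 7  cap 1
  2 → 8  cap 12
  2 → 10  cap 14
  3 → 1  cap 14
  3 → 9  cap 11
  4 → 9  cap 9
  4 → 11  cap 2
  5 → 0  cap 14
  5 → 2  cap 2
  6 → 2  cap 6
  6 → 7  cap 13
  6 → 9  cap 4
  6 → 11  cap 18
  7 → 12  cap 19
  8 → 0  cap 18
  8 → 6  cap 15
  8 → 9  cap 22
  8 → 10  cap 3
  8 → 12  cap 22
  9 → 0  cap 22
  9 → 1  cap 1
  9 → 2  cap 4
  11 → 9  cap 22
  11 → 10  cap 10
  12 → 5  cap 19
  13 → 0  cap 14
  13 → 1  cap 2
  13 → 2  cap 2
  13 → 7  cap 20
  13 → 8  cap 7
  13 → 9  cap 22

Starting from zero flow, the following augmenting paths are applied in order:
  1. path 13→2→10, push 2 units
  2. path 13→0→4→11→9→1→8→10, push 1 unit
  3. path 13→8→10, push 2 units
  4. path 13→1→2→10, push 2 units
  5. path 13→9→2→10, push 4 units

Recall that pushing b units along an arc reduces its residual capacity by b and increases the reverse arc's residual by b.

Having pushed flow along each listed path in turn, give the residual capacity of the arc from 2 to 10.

Residual capacity of (2,10): 6

after path 1 (13→2→10, push 2): res(2,10)=12
after path 2 (13→0→4→11→9→1→8→10, push 1): res(2,10)=12
after path 3 (13→8→10, push 2): res(2,10)=12
after path 4 (13→1→2→10, push 2): res(2,10)=10
after path 5 (13→9→2→10, push 4): res(2,10)=6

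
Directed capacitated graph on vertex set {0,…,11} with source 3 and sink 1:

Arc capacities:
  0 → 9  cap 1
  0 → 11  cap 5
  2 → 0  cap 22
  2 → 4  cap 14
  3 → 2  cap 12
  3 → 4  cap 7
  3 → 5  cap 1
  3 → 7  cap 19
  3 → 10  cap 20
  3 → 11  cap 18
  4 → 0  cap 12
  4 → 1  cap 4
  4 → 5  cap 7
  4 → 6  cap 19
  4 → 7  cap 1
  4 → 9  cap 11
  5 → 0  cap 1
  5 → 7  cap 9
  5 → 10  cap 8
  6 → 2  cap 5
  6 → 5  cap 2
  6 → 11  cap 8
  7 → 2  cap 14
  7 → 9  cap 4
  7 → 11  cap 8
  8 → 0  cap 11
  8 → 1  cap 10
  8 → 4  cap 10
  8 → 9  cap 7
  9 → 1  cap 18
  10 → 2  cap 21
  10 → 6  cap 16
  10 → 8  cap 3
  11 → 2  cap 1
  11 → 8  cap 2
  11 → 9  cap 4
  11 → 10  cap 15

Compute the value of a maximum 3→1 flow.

Maximum flow value: 27

augment #1: 3→4→1 bottleneck 4, total now 4
augment #2: 3→4→9→1 bottleneck 3, total now 7
augment #3: 3→7→9→1 bottleneck 4, total now 11
augment #4: 3→10→8→1 bottleneck 3, total now 14
augment #5: 3→11→8→1 bottleneck 2, total now 16
augment #6: 3→11→9→1 bottleneck 4, total now 20
augment #7: 3→2→0→9→1 bottleneck 1, total now 21
augment #8: 3→2→4→9→1 bottleneck 6, total now 27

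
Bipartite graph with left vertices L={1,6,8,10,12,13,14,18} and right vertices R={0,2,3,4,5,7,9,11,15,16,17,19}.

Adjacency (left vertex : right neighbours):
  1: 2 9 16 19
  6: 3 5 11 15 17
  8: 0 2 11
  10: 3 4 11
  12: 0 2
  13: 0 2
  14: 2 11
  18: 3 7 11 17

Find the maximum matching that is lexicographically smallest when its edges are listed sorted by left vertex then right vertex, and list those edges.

Lex-smallest maximum matching: {(1,9), (6,3), (8,0), (10,4), (12,2), (14,11), (18,7)}

|M| = 7 (so the lex-smallest maximum matching has 7 edges)
process left vertices in ascending order; for each, take the smallest-labelled available neighbour that still permits 7 edges overall, or leave it unmatched if none does
lex-smallest matching: {1-9, 6-3, 8-0, 10-4, 12-2, 14-11, 18-7}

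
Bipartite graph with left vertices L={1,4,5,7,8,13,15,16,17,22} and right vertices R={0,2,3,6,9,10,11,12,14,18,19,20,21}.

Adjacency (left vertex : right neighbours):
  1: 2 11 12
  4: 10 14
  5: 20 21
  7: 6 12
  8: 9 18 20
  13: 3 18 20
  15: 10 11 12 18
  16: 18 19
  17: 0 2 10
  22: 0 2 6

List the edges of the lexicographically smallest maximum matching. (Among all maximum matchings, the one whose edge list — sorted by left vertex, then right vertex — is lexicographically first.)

Lex-smallest maximum matching: {(1,2), (4,10), (5,20), (7,12), (8,9), (13,3), (15,11), (16,18), (17,0), (22,6)}

|M| = 10 (so the lex-smallest maximum matching has 10 edges)
process left vertices in ascending order; for each, take the smallest-labelled available neighbour that still permits 10 edges overall, or leave it unmatched if none does
lex-smallest matching: {1-2, 4-10, 5-20, 7-12, 8-9, 13-3, 15-11, 16-18, 17-0, 22-6}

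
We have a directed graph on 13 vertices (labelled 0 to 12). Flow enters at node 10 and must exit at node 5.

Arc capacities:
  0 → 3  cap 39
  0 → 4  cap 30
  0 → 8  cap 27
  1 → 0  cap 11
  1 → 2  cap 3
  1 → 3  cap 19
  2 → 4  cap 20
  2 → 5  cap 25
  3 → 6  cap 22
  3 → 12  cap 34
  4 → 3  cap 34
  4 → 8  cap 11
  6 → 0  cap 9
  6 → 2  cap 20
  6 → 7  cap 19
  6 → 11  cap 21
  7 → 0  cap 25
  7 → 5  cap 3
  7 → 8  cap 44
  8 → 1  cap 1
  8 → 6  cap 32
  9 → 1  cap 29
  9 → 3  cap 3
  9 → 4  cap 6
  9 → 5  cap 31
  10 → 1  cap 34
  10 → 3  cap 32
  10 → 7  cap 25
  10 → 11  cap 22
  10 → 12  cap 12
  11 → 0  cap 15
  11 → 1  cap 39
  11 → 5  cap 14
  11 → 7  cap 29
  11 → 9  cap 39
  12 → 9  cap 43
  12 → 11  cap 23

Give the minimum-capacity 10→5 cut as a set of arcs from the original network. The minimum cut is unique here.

augment #1: 10→7→5 push 3
augment #2: 10→11→5 push 14
augment #3: 10→1→2→5 push 3
augment #4: 10→11→9→5 push 8
augment #5: 10→12→9→5 push 12
augment #6: 10→3→6→2→5 push 20
augment #7: 10→3→12→9→5 push 11
max flow = 71; residual-reachable set from 10 gives S-side
cut edges (S→T): {(1,2), (6,2), (7,5), (9,5), (11,5)} total cap 71

Min-cut arcs: {(1,2), (6,2), (7,5), (9,5), (11,5)} (total capacity 71)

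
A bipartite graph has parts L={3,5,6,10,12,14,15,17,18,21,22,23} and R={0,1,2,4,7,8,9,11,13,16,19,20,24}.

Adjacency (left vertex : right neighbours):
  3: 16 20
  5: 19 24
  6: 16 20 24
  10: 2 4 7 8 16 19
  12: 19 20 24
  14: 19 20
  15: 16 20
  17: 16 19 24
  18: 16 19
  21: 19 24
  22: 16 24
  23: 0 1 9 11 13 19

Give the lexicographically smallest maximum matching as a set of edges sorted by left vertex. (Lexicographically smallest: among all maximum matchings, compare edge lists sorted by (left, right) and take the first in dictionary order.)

|M| = 6 (so the lex-smallest maximum matching has 6 edges)
process left vertices in ascending order; for each, take the smallest-labelled available neighbour that still permits 6 edges overall, or leave it unmatched if none does
lex-smallest matching: {3-16, 5-19, 6-20, 10-2, 12-24, 23-0}

Lex-smallest maximum matching: {(3,16), (5,19), (6,20), (10,2), (12,24), (23,0)}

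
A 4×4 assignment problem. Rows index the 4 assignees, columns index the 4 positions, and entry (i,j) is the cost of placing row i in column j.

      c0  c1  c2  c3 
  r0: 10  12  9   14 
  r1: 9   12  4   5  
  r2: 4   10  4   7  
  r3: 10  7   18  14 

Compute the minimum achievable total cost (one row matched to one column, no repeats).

optimal assignment: row0→col2 (cost 9), row1→col3 (cost 5), row2→col0 (cost 4), row3→col1 (cost 7)
total = 9 + 5 + 4 + 7 = 25

Minimum assignment cost: 25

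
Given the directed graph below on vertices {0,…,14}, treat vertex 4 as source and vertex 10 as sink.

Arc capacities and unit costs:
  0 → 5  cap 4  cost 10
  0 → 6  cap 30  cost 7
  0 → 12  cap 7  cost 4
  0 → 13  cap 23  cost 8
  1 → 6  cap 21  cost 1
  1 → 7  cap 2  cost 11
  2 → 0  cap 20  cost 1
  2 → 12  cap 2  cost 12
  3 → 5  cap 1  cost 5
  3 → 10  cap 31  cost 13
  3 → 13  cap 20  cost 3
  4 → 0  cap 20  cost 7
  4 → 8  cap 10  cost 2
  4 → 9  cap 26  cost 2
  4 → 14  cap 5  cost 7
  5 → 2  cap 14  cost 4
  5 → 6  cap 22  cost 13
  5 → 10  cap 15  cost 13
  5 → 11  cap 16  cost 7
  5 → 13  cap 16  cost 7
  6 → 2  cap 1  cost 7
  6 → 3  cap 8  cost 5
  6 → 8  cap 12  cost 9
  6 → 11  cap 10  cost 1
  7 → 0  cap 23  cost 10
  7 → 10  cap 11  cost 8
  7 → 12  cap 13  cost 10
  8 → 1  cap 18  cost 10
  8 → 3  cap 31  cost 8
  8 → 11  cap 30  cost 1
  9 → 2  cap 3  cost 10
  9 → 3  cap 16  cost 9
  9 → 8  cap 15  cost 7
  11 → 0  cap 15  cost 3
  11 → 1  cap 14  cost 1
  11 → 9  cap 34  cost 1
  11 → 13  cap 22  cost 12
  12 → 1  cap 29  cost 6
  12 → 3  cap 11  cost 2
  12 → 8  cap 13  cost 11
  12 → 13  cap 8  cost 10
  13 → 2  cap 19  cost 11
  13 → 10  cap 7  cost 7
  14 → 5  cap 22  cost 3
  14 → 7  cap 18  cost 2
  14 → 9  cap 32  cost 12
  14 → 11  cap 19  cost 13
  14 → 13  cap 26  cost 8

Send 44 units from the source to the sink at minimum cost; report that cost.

Minimum cost for 44 units: 1009

shortest-cost path #1: 4→14→7→10 push 5 @ unit cost 17 (adds 85)
shortest-cost path #2: 4→8→3→13→10 push 7 @ unit cost 20 (adds 140)
shortest-cost path #3: 4→8→3→10 push 3 @ unit cost 23 (adds 69)
shortest-cost path #4: 4→9→3→10 push 16 @ unit cost 24 (adds 384)
shortest-cost path #5: 4→0→13→3→10 push 7 @ unit cost 25 (adds 175)
shortest-cost path #6: 4→0→12→3→10 push 5 @ unit cost 26 (adds 130)
shortest-cost path #7: 4→0→12→3→8→11→1→7→10 push 1 @ unit cost 26 (adds 26)
total cost = 1009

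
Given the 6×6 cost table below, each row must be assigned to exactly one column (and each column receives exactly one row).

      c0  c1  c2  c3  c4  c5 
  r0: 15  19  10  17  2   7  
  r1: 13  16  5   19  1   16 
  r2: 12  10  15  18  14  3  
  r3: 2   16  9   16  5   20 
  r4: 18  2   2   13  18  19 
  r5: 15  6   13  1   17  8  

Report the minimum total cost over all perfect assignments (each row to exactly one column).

optimal assignment: row0→col4 (cost 2), row1→col2 (cost 5), row2→col5 (cost 3), row3→col0 (cost 2), row4→col1 (cost 2), row5→col3 (cost 1)
total = 2 + 5 + 3 + 2 + 2 + 1 = 15

Minimum assignment cost: 15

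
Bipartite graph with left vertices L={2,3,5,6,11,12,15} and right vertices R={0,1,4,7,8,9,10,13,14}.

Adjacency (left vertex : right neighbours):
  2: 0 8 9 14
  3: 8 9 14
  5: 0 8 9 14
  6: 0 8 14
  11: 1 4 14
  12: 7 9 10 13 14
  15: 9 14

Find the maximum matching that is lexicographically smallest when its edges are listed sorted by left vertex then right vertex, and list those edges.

Lex-smallest maximum matching: {(2,0), (3,8), (5,9), (6,14), (11,1), (12,7)}

|M| = 6 (so the lex-smallest maximum matching has 6 edges)
process left vertices in ascending order; for each, take the smallest-labelled available neighbour that still permits 6 edges overall, or leave it unmatched if none does
lex-smallest matching: {2-0, 3-8, 5-9, 6-14, 11-1, 12-7}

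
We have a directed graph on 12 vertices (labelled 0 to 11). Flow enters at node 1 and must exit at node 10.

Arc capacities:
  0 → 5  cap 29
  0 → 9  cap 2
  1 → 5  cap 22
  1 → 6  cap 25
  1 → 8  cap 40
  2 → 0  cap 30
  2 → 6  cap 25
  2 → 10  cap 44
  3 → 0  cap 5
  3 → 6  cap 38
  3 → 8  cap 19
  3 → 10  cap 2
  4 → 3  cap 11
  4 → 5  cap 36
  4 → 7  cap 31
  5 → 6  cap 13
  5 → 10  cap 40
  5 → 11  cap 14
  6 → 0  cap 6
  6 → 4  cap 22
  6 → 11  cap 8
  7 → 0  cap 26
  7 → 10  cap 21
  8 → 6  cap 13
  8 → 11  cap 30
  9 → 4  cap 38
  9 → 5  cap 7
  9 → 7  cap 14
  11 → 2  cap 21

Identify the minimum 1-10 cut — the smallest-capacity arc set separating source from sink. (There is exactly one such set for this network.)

augment #1: 1→5→10 push 22
augment #2: 1→6→0→5→10 push 6
augment #3: 1→6→4→3→10 push 2
augment #4: 1→6→4→5→10 push 12
augment #5: 1→6→4→7→10 push 5
augment #6: 1→8→11→2→10 push 21
augment #7: 1→8→6→4→7→10 push 3
max flow = 71; residual-reachable set from 1 gives S-side
cut edges (S→T): {(1,5), (6,0), (6,4), (11,2)} total cap 71

Min-cut arcs: {(1,5), (6,0), (6,4), (11,2)} (total capacity 71)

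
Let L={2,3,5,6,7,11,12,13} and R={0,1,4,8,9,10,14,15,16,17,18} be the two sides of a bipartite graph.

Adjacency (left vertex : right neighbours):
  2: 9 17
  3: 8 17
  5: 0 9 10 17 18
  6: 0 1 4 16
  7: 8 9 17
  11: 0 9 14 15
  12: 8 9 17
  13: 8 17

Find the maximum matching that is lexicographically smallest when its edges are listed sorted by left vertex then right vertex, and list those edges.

|M| = 6 (so the lex-smallest maximum matching has 6 edges)
process left vertices in ascending order; for each, take the smallest-labelled available neighbour that still permits 6 edges overall, or leave it unmatched if none does
lex-smallest matching: {2-9, 3-8, 5-0, 6-1, 7-17, 11-14}

Lex-smallest maximum matching: {(2,9), (3,8), (5,0), (6,1), (7,17), (11,14)}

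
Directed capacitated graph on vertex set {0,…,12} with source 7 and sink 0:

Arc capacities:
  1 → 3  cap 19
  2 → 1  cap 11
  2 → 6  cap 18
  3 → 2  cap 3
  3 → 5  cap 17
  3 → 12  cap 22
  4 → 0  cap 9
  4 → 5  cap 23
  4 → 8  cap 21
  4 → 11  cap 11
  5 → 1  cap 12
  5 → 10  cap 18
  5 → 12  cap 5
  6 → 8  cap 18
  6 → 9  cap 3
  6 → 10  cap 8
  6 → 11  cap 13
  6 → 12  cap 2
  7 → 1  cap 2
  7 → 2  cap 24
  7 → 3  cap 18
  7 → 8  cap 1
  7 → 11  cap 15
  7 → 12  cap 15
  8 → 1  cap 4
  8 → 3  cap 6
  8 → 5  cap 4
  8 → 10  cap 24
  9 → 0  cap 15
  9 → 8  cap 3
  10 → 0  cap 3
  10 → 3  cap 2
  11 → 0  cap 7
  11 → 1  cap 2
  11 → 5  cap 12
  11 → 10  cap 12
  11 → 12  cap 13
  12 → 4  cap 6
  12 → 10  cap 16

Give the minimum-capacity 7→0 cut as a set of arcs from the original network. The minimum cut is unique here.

augment #1: 7→11→0 push 7
augment #2: 7→8→10→0 push 1
augment #3: 7→11→10→0 push 2
augment #4: 7→12→4→0 push 6
augment #5: 7→2→6→9→0 push 3
max flow = 19; residual-reachable set from 7 gives S-side
cut edges (S→T): {(6,9), (10,0), (11,0), (12,4)} total cap 19

Min-cut arcs: {(6,9), (10,0), (11,0), (12,4)} (total capacity 19)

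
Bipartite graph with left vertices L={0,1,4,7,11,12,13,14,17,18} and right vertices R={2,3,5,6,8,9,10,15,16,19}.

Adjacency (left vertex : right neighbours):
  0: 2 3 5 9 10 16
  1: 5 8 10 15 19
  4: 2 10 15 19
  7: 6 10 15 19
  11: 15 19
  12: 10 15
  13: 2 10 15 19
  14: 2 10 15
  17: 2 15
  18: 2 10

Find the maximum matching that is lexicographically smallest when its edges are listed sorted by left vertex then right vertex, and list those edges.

Lex-smallest maximum matching: {(0,3), (1,5), (4,2), (7,6), (11,15), (12,10), (13,19)}

|M| = 7 (so the lex-smallest maximum matching has 7 edges)
process left vertices in ascending order; for each, take the smallest-labelled available neighbour that still permits 7 edges overall, or leave it unmatched if none does
lex-smallest matching: {0-3, 1-5, 4-2, 7-6, 11-15, 12-10, 13-19}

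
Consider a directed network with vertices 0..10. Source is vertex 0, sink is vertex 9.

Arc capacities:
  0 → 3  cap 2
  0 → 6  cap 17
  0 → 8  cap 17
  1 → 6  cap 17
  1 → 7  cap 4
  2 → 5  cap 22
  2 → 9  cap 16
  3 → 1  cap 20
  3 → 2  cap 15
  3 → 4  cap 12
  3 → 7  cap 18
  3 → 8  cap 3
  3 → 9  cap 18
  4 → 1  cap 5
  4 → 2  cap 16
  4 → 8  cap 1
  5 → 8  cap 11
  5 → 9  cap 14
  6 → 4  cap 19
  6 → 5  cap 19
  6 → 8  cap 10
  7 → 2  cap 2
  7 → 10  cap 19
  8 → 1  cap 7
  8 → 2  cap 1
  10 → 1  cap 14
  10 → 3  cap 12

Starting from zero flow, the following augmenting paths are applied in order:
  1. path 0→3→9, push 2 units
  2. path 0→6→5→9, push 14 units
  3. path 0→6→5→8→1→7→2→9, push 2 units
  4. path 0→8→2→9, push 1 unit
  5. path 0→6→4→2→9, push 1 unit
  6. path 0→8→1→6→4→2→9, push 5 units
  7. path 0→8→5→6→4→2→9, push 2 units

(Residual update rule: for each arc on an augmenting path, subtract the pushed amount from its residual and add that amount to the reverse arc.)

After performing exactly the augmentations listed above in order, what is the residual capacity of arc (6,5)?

after path 1 (0→3→9, push 2): res(6,5)=19
after path 2 (0→6→5→9, push 14): res(6,5)=5
after path 3 (0→6→5→8→1→7→2→9, push 2): res(6,5)=3
after path 4 (0→8→2→9, push 1): res(6,5)=3
after path 5 (0→6→4→2→9, push 1): res(6,5)=3
after path 6 (0→8→1→6→4→2→9, push 5): res(6,5)=3
after path 7 (0→8→5→6→4→2→9, push 2): res(6,5)=5

Residual capacity of (6,5): 5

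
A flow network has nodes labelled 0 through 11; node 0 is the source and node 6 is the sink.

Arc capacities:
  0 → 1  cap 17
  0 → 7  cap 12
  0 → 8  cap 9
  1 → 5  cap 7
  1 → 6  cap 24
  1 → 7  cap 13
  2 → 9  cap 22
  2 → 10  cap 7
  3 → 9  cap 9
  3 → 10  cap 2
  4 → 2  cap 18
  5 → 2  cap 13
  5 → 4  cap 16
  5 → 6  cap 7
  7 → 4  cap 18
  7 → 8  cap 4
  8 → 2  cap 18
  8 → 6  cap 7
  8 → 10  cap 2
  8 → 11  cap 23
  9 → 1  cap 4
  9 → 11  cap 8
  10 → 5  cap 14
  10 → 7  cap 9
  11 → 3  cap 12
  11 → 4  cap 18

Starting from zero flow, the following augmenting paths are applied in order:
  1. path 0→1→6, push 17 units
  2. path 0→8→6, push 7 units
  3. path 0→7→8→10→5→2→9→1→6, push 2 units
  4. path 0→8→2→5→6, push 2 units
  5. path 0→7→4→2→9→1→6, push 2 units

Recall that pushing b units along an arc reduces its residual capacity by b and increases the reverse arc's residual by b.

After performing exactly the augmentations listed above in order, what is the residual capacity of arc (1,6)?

Residual capacity of (1,6): 3

after path 1 (0→1→6, push 17): res(1,6)=7
after path 2 (0→8→6, push 7): res(1,6)=7
after path 3 (0→7→8→10→5→2→9→1→6, push 2): res(1,6)=5
after path 4 (0→8→2→5→6, push 2): res(1,6)=5
after path 5 (0→7→4→2→9→1→6, push 2): res(1,6)=3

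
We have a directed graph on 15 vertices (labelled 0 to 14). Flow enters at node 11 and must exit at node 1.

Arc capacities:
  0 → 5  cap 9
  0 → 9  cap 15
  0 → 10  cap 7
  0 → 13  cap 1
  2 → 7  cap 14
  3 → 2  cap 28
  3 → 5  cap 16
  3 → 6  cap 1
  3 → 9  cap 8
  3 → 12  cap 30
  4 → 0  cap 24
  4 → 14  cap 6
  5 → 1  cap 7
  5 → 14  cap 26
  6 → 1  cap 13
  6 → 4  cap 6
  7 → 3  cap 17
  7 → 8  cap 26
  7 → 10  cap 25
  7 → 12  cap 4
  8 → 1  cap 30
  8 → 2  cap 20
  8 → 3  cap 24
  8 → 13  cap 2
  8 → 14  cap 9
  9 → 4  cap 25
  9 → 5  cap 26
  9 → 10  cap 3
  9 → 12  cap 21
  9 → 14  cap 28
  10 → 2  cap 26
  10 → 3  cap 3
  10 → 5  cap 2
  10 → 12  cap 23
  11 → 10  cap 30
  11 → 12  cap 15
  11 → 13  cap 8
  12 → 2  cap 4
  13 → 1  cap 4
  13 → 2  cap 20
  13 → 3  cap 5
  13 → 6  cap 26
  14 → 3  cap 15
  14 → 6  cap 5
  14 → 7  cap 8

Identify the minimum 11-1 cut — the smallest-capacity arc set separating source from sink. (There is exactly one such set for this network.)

augment #1: 11→13→1 push 4
augment #2: 11→10→5→1 push 2
augment #3: 11→13→6→1 push 4
augment #4: 11→10→3→5→1 push 3
augment #5: 11→10→2→7→8→1 push 14
max flow = 27; residual-reachable set from 11 gives S-side
cut edges (S→T): {(2,7), (10,3), (10,5), (11,13)} total cap 27

Min-cut arcs: {(2,7), (10,3), (10,5), (11,13)} (total capacity 27)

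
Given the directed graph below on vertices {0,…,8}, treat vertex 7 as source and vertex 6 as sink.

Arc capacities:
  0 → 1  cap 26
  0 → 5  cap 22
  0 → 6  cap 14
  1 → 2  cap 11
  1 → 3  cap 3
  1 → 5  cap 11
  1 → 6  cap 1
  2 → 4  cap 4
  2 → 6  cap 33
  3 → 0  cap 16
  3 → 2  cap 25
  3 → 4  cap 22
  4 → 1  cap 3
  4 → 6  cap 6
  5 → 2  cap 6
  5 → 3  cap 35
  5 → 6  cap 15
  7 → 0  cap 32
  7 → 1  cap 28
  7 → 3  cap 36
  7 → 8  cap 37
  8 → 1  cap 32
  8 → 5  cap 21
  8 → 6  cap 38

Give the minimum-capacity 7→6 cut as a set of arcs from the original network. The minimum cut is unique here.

Min-cut arcs: {(0,6), (1,6), (2,6), (4,6), (5,6), (7,8)} (total capacity 106)

augment #1: 7→0→6 push 14
augment #2: 7→1→6 push 1
augment #3: 7→8→6 push 37
augment #4: 7→0→5→6 push 15
augment #5: 7→1→2→6 push 11
augment #6: 7→3→2→6 push 22
augment #7: 7→3→4→6 push 6
max flow = 106; residual-reachable set from 7 gives S-side
cut edges (S→T): {(0,6), (1,6), (2,6), (4,6), (5,6), (7,8)} total cap 106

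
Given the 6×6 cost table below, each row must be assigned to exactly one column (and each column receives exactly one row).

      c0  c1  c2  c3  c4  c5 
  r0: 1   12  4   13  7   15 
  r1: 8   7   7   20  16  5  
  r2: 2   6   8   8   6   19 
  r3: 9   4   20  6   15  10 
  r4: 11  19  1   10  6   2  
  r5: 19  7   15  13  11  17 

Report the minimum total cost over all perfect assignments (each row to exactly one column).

optimal assignment: row0→col0 (cost 1), row1→col5 (cost 5), row2→col4 (cost 6), row3→col3 (cost 6), row4→col2 (cost 1), row5→col1 (cost 7)
total = 1 + 5 + 6 + 6 + 1 + 7 = 26

Minimum assignment cost: 26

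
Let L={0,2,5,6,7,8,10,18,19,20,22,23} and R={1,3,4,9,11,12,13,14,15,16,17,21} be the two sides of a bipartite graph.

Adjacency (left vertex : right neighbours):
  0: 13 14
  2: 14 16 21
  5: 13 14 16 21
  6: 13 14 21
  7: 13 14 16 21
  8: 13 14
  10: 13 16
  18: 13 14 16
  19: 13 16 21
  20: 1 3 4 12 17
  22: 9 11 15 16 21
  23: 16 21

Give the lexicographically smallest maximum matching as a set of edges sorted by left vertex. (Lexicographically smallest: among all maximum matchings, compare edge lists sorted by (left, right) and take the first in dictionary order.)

|M| = 6 (so the lex-smallest maximum matching has 6 edges)
process left vertices in ascending order; for each, take the smallest-labelled available neighbour that still permits 6 edges overall, or leave it unmatched if none does
lex-smallest matching: {0-13, 2-14, 5-16, 6-21, 20-1, 22-9}

Lex-smallest maximum matching: {(0,13), (2,14), (5,16), (6,21), (20,1), (22,9)}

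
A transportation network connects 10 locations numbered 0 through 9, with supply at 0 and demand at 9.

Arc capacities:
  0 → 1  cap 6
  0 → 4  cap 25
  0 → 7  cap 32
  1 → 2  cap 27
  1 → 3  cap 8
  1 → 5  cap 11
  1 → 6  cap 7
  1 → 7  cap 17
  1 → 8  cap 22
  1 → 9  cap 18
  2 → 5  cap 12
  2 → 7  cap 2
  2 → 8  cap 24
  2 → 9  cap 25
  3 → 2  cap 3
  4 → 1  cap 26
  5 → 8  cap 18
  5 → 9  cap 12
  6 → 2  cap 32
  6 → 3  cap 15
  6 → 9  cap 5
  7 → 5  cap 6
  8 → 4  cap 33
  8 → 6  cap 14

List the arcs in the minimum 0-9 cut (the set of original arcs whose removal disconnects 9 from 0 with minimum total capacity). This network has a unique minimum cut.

augment #1: 0→1→9 push 6
augment #2: 0→4→1→9 push 12
augment #3: 0→7→5→9 push 6
augment #4: 0→4→1→2→9 push 13
max flow = 37; residual-reachable set from 0 gives S-side
cut edges (S→T): {(0,1), (0,4), (7,5)} total cap 37

Min-cut arcs: {(0,1), (0,4), (7,5)} (total capacity 37)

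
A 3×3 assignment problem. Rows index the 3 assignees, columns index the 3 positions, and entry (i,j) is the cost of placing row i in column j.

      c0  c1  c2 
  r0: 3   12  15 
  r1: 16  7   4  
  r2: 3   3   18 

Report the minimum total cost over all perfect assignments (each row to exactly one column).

optimal assignment: row0→col0 (cost 3), row1→col2 (cost 4), row2→col1 (cost 3)
total = 3 + 4 + 3 = 10

Minimum assignment cost: 10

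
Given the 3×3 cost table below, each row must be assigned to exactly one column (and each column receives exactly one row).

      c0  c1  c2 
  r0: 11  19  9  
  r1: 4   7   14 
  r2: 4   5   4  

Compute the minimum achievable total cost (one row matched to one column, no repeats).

optimal assignment: row0→col2 (cost 9), row1→col0 (cost 4), row2→col1 (cost 5)
total = 9 + 4 + 5 = 18

Minimum assignment cost: 18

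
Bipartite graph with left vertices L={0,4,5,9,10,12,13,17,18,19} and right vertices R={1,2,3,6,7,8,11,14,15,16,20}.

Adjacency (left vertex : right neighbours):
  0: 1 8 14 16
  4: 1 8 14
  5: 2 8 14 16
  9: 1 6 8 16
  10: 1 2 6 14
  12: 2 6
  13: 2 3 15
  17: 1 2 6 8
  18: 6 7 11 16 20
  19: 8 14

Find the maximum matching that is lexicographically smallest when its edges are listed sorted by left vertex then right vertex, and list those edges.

Lex-smallest maximum matching: {(0,1), (4,8), (5,2), (9,16), (10,6), (13,3), (18,7), (19,14)}

|M| = 8 (so the lex-smallest maximum matching has 8 edges)
process left vertices in ascending order; for each, take the smallest-labelled available neighbour that still permits 8 edges overall, or leave it unmatched if none does
lex-smallest matching: {0-1, 4-8, 5-2, 9-16, 10-6, 13-3, 18-7, 19-14}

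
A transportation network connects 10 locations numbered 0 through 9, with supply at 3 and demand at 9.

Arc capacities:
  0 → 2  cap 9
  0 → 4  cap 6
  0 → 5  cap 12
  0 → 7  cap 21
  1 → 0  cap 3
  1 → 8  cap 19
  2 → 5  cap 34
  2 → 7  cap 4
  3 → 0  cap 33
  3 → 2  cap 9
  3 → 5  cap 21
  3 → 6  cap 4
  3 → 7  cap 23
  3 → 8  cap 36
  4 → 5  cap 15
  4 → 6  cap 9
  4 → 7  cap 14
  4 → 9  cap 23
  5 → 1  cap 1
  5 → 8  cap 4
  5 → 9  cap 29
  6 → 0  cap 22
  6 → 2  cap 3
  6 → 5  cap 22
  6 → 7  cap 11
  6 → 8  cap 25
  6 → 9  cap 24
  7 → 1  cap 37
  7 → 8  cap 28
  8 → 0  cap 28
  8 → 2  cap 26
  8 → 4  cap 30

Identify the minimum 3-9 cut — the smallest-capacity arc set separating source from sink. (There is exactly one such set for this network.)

augment #1: 3→5→9 push 21
augment #2: 3→6→9 push 4
augment #3: 3→0→4→9 push 6
augment #4: 3→0→5→9 push 8
augment #5: 3→8→4→9 push 17
augment #6: 3→8→4→6→9 push 9
max flow = 65; residual-reachable set from 3 gives S-side
cut edges (S→T): {(3,6), (4,6), (4,9), (5,9)} total cap 65

Min-cut arcs: {(3,6), (4,6), (4,9), (5,9)} (total capacity 65)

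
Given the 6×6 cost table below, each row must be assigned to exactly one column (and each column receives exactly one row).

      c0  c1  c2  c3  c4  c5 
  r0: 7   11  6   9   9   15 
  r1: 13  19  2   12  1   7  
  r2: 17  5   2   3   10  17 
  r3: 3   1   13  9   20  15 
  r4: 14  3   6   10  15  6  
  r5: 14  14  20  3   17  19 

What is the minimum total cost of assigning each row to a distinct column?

Minimum assignment cost: 20

optimal assignment: row0→col0 (cost 7), row1→col4 (cost 1), row2→col2 (cost 2), row3→col1 (cost 1), row4→col5 (cost 6), row5→col3 (cost 3)
total = 7 + 1 + 2 + 1 + 6 + 3 = 20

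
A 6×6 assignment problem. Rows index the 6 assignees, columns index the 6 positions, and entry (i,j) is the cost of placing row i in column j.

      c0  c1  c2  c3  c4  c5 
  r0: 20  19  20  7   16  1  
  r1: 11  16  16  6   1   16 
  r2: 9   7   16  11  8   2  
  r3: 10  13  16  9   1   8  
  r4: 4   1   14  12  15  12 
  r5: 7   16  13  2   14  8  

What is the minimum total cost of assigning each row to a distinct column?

one of 2 optimal assignments: row0→col5 (cost 1), row1→col2 (cost 16), row2→col0 (cost 9), row3→col4 (cost 1), row4→col1 (cost 1), row5→col3 (cost 2)
total = 1 + 16 + 9 + 1 + 1 + 2 = 30

Minimum assignment cost: 30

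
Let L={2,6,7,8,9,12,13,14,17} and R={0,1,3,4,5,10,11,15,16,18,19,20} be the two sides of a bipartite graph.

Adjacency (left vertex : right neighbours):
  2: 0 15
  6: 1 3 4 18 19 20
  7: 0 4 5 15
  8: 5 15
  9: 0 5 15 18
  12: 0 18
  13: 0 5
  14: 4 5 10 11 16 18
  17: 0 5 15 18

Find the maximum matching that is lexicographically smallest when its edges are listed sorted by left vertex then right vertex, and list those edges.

Lex-smallest maximum matching: {(2,0), (6,1), (7,4), (8,5), (9,15), (12,18), (14,10)}

|M| = 7 (so the lex-smallest maximum matching has 7 edges)
process left vertices in ascending order; for each, take the smallest-labelled available neighbour that still permits 7 edges overall, or leave it unmatched if none does
lex-smallest matching: {2-0, 6-1, 7-4, 8-5, 9-15, 12-18, 14-10}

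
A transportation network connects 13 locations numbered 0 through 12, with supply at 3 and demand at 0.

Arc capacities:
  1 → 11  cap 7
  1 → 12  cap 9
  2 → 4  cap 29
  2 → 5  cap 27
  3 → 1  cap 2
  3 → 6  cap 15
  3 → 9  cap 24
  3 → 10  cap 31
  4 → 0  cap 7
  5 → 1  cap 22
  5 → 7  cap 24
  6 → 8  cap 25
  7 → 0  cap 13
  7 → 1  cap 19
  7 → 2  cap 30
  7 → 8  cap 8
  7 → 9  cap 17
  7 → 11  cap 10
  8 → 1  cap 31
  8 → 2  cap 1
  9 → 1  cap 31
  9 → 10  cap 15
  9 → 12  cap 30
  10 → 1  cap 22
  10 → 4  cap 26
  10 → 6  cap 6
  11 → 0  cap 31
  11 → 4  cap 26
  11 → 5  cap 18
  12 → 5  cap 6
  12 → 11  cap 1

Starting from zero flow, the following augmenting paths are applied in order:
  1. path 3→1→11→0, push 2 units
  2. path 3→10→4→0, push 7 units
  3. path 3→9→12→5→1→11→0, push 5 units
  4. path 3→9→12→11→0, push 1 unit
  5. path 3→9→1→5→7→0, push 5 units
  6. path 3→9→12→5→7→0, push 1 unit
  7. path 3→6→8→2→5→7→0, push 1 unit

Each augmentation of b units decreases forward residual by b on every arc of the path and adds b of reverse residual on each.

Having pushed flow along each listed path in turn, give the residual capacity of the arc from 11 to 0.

Residual capacity of (11,0): 23

after path 1 (3→1→11→0, push 2): res(11,0)=29
after path 2 (3→10→4→0, push 7): res(11,0)=29
after path 3 (3→9→12→5→1→11→0, push 5): res(11,0)=24
after path 4 (3→9→12→11→0, push 1): res(11,0)=23
after path 5 (3→9→1→5→7→0, push 5): res(11,0)=23
after path 6 (3→9→12→5→7→0, push 1): res(11,0)=23
after path 7 (3→6→8→2→5→7→0, push 1): res(11,0)=23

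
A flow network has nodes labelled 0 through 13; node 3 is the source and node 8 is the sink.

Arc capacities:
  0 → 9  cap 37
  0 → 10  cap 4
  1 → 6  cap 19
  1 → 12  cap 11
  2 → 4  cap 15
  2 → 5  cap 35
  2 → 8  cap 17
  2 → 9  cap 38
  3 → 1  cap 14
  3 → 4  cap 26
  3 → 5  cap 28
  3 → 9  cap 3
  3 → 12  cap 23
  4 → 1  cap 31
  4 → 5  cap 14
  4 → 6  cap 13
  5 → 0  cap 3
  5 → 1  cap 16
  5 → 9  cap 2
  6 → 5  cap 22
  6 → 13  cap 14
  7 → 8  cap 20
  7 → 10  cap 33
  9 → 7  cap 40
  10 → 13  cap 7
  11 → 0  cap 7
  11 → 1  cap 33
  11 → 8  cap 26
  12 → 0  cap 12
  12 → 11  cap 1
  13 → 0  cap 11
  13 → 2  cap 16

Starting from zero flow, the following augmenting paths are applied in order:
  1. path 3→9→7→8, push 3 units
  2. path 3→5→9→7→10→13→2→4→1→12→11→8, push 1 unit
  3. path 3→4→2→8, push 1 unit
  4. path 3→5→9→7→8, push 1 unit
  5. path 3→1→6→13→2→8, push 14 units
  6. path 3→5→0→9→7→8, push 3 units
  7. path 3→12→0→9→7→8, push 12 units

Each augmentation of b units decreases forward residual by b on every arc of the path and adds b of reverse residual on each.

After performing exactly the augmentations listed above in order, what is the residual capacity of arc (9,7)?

after path 1 (3→9→7→8, push 3): res(9,7)=37
after path 2 (3→5→9→7→10→13→2→4→1→12→11→8, push 1): res(9,7)=36
after path 3 (3→4→2→8, push 1): res(9,7)=36
after path 4 (3→5→9→7→8, push 1): res(9,7)=35
after path 5 (3→1→6→13→2→8, push 14): res(9,7)=35
after path 6 (3→5→0→9→7→8, push 3): res(9,7)=32
after path 7 (3→12→0→9→7→8, push 12): res(9,7)=20

Residual capacity of (9,7): 20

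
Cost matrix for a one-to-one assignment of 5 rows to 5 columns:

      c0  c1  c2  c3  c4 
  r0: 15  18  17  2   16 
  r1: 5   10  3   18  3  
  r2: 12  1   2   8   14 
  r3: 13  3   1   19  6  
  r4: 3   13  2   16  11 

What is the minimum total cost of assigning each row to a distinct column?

Minimum assignment cost: 10

optimal assignment: row0→col3 (cost 2), row1→col4 (cost 3), row2→col1 (cost 1), row3→col2 (cost 1), row4→col0 (cost 3)
total = 2 + 3 + 1 + 1 + 3 = 10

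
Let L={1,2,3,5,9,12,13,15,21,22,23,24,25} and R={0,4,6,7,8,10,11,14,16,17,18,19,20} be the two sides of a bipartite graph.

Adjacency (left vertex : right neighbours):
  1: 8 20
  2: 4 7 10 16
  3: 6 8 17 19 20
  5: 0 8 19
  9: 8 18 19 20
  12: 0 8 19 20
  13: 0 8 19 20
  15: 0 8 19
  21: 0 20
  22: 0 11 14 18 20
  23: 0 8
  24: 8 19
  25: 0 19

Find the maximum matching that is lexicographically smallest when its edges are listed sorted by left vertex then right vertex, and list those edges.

Lex-smallest maximum matching: {(1,8), (2,4), (3,6), (5,0), (9,18), (12,19), (13,20), (22,11)}

|M| = 8 (so the lex-smallest maximum matching has 8 edges)
process left vertices in ascending order; for each, take the smallest-labelled available neighbour that still permits 8 edges overall, or leave it unmatched if none does
lex-smallest matching: {1-8, 2-4, 3-6, 5-0, 9-18, 12-19, 13-20, 22-11}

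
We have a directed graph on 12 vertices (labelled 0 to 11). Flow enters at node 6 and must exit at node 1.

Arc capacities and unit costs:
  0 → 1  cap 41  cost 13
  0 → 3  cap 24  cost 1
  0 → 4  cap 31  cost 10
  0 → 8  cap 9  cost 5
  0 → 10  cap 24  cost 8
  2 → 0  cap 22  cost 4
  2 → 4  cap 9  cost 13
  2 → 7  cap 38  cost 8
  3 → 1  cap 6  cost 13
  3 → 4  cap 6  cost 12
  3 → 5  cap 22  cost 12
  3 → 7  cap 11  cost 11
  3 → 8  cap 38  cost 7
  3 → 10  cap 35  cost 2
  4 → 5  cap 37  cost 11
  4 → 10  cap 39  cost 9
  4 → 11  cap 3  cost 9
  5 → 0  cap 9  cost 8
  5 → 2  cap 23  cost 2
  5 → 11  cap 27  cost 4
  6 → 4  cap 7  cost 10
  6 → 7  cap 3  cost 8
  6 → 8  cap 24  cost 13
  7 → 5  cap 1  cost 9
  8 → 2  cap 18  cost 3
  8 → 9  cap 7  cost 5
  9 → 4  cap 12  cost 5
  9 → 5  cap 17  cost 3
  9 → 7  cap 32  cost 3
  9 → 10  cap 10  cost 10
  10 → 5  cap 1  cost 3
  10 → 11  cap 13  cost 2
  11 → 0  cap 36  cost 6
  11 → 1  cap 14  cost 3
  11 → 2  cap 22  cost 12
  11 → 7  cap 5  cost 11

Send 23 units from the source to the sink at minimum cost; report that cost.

shortest-cost path #1: 6→4→11→1 push 3 @ unit cost 22 (adds 66)
shortest-cost path #2: 6→7→5→11→1 push 1 @ unit cost 24 (adds 24)
shortest-cost path #3: 6→4→10→11→1 push 4 @ unit cost 24 (adds 96)
shortest-cost path #4: 6→8→9→5→11→1 push 6 @ unit cost 28 (adds 168)
shortest-cost path #5: 6→8→2→0→1 push 9 @ unit cost 33 (adds 297)
total cost = 651

Minimum cost for 23 units: 651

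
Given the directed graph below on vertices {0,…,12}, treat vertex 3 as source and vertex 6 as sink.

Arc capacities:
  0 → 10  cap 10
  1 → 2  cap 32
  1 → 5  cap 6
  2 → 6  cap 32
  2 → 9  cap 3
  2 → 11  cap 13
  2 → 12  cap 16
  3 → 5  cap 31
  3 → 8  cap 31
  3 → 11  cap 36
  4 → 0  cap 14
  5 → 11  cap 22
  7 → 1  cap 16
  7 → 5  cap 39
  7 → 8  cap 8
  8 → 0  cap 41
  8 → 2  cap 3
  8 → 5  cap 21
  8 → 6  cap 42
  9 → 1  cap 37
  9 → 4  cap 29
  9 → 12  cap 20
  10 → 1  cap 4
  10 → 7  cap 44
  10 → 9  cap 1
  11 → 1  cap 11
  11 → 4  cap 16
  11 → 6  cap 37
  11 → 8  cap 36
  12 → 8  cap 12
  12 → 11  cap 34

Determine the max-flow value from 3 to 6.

augment #1: 3→8→6 bottleneck 31, total now 31
augment #2: 3→11→6 bottleneck 36, total now 67
augment #3: 3→5→11→6 bottleneck 1, total now 68
augment #4: 3→5→11→8→6 bottleneck 11, total now 79
augment #5: 3→5→11→1→2→6 bottleneck 10, total now 89

Maximum flow value: 89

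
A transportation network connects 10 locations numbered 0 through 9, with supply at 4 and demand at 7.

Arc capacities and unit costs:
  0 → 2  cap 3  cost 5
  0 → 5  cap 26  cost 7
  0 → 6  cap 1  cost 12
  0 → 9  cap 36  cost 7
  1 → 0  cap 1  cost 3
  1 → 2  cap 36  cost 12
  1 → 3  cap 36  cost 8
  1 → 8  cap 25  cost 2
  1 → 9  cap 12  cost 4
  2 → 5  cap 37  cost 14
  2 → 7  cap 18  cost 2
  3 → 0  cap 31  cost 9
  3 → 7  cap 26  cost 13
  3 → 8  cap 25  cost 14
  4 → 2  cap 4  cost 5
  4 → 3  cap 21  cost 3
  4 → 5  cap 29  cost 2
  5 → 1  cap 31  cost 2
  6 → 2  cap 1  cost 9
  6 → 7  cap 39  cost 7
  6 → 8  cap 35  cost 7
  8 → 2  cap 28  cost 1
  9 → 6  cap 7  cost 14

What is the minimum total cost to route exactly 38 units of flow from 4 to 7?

shortest-cost path #1: 4→2→7 push 4 @ unit cost 7 (adds 28)
shortest-cost path #2: 4→5→1→8→2→7 push 14 @ unit cost 9 (adds 126)
shortest-cost path #3: 4→3→7 push 20 @ unit cost 16 (adds 320)
total cost = 474

Minimum cost for 38 units: 474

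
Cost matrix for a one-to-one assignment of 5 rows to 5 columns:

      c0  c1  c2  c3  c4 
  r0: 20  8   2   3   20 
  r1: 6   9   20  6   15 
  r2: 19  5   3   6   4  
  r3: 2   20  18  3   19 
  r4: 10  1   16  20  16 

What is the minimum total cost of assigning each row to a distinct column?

optimal assignment: row0→col2 (cost 2), row1→col3 (cost 6), row2→col4 (cost 4), row3→col0 (cost 2), row4→col1 (cost 1)
total = 2 + 6 + 4 + 2 + 1 = 15

Minimum assignment cost: 15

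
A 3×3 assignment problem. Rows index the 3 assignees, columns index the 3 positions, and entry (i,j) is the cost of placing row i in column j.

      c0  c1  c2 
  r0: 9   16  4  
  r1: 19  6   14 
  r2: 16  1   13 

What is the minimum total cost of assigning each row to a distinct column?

one of 2 optimal assignments: row0→col0 (cost 9), row1→col2 (cost 14), row2→col1 (cost 1)
total = 9 + 14 + 1 = 24

Minimum assignment cost: 24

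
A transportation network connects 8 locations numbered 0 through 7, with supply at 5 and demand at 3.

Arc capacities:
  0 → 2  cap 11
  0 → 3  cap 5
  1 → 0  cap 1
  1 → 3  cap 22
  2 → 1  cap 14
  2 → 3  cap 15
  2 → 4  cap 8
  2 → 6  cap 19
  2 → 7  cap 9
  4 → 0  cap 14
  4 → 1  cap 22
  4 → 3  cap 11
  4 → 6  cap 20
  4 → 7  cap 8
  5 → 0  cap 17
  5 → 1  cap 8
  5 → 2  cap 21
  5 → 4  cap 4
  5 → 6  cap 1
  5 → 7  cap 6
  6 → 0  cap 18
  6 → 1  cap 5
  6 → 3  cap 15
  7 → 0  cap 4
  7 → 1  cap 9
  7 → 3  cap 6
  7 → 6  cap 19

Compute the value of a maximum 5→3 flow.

Maximum flow value: 56

augment #1: 5→0→3 bottleneck 5, total now 5
augment #2: 5→1→3 bottleneck 8, total now 13
augment #3: 5→2→3 bottleneck 15, total now 28
augment #4: 5→4→3 bottleneck 4, total now 32
augment #5: 5→6→3 bottleneck 1, total now 33
augment #6: 5→7→3 bottleneck 6, total now 39
augment #7: 5→2→1→3 bottleneck 6, total now 45
augment #8: 5→0→2→1→3 bottleneck 8, total now 53
augment #9: 5→0→2→4→3 bottleneck 3, total now 56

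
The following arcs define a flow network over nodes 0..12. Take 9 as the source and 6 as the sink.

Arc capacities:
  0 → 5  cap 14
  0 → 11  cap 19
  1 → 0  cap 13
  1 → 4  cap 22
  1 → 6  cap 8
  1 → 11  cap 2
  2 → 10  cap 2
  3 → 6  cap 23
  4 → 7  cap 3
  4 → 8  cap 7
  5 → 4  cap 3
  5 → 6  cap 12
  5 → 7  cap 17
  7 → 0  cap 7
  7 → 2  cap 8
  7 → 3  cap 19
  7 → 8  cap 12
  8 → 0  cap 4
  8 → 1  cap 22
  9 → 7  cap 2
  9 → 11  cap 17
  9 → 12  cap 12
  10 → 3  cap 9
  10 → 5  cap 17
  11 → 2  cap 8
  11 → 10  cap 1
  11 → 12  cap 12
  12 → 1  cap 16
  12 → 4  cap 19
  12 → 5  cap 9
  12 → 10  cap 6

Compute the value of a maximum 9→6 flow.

augment #1: 9→7→3→6 bottleneck 2, total now 2
augment #2: 9→12→1→6 bottleneck 8, total now 10
augment #3: 9→12→5→6 bottleneck 4, total now 14
augment #4: 9→11→10→3→6 bottleneck 1, total now 15
augment #5: 9→11→12→5→6 bottleneck 5, total now 20
augment #6: 9→11→2→10→3→6 bottleneck 2, total now 22
augment #7: 9→11→12→10→3→6 bottleneck 6, total now 28
augment #8: 9→11→12→1→0→5→6 bottleneck 1, total now 29

Maximum flow value: 29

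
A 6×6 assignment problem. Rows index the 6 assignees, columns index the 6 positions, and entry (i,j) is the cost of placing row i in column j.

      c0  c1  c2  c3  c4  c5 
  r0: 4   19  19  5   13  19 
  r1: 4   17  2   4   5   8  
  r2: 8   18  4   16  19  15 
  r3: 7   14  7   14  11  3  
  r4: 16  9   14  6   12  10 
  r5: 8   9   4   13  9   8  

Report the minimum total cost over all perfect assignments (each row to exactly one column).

Minimum assignment cost: 31

optimal assignment: row0→col0 (cost 4), row1→col4 (cost 5), row2→col2 (cost 4), row3→col5 (cost 3), row4→col3 (cost 6), row5→col1 (cost 9)
total = 4 + 5 + 4 + 3 + 6 + 9 = 31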